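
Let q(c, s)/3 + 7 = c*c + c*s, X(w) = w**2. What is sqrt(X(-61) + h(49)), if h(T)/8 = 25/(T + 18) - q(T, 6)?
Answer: 3*I*sqrt(30319711)/67 ≈ 246.55*I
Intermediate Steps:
q(c, s) = -21 + 3*c**2 + 3*c*s (q(c, s) = -21 + 3*(c*c + c*s) = -21 + 3*(c**2 + c*s) = -21 + (3*c**2 + 3*c*s) = -21 + 3*c**2 + 3*c*s)
h(T) = 168 - 144*T - 24*T**2 + 200/(18 + T) (h(T) = 8*(25/(T + 18) - (-21 + 3*T**2 + 3*T*6)) = 8*(25/(18 + T) - (-21 + 3*T**2 + 18*T)) = 8*(25/(18 + T) + (21 - 18*T - 3*T**2)) = 8*(21 - 18*T - 3*T**2 + 25/(18 + T)) = 168 - 144*T - 24*T**2 + 200/(18 + T))
sqrt(X(-61) + h(49)) = sqrt((-61)**2 + 8*(403 - 303*49 - 72*49**2 - 3*49**3)/(18 + 49)) = sqrt(3721 + 8*(403 - 14847 - 72*2401 - 3*117649)/67) = sqrt(3721 + 8*(1/67)*(403 - 14847 - 172872 - 352947)) = sqrt(3721 + 8*(1/67)*(-540263)) = sqrt(3721 - 4322104/67) = sqrt(-4072797/67) = 3*I*sqrt(30319711)/67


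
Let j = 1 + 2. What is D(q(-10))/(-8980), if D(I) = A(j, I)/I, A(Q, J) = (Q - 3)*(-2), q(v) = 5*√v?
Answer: 0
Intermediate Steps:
j = 3
A(Q, J) = 6 - 2*Q (A(Q, J) = (-3 + Q)*(-2) = 6 - 2*Q)
D(I) = 0 (D(I) = (6 - 2*3)/I = (6 - 6)/I = 0/I = 0)
D(q(-10))/(-8980) = 0/(-8980) = 0*(-1/8980) = 0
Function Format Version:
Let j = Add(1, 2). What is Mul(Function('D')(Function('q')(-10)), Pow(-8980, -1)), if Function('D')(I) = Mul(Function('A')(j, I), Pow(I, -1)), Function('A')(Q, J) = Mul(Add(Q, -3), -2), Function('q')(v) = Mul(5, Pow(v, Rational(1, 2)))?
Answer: 0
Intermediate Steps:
j = 3
Function('A')(Q, J) = Add(6, Mul(-2, Q)) (Function('A')(Q, J) = Mul(Add(-3, Q), -2) = Add(6, Mul(-2, Q)))
Function('D')(I) = 0 (Function('D')(I) = Mul(Add(6, Mul(-2, 3)), Pow(I, -1)) = Mul(Add(6, -6), Pow(I, -1)) = Mul(0, Pow(I, -1)) = 0)
Mul(Function('D')(Function('q')(-10)), Pow(-8980, -1)) = Mul(0, Pow(-8980, -1)) = Mul(0, Rational(-1, 8980)) = 0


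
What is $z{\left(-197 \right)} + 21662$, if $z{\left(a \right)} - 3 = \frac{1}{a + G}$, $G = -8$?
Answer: $\frac{4441324}{205} \approx 21665.0$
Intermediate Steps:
$z{\left(a \right)} = 3 + \frac{1}{-8 + a}$ ($z{\left(a \right)} = 3 + \frac{1}{a - 8} = 3 + \frac{1}{-8 + a}$)
$z{\left(-197 \right)} + 21662 = \frac{-23 + 3 \left(-197\right)}{-8 - 197} + 21662 = \frac{-23 - 591}{-205} + 21662 = \left(- \frac{1}{205}\right) \left(-614\right) + 21662 = \frac{614}{205} + 21662 = \frac{4441324}{205}$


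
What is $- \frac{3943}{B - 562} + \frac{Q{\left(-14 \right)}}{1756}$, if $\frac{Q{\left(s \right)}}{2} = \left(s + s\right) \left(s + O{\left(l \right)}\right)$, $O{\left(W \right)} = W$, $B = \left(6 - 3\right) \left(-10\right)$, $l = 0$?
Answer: $\frac{1847009}{259888} \approx 7.1069$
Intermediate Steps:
$B = -30$ ($B = 3 \left(-10\right) = -30$)
$Q{\left(s \right)} = 4 s^{2}$ ($Q{\left(s \right)} = 2 \left(s + s\right) \left(s + 0\right) = 2 \cdot 2 s s = 2 \cdot 2 s^{2} = 4 s^{2}$)
$- \frac{3943}{B - 562} + \frac{Q{\left(-14 \right)}}{1756} = - \frac{3943}{-30 - 562} + \frac{4 \left(-14\right)^{2}}{1756} = - \frac{3943}{-592} + 4 \cdot 196 \cdot \frac{1}{1756} = \left(-3943\right) \left(- \frac{1}{592}\right) + 784 \cdot \frac{1}{1756} = \frac{3943}{592} + \frac{196}{439} = \frac{1847009}{259888}$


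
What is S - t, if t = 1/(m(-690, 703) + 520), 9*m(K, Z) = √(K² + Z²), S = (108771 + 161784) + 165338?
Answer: 9124151900143/20932091 + 9*√970309/20932091 ≈ 4.3589e+5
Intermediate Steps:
S = 435893 (S = 270555 + 165338 = 435893)
m(K, Z) = √(K² + Z²)/9
t = 1/(520 + √970309/9) (t = 1/(√((-690)² + 703²)/9 + 520) = 1/(√(476100 + 494209)/9 + 520) = 1/(√970309/9 + 520) = 1/(520 + √970309/9) ≈ 0.0015887)
S - t = 435893 - (42120/20932091 - 9*√970309/20932091) = 435893 + (-42120/20932091 + 9*√970309/20932091) = 9124151900143/20932091 + 9*√970309/20932091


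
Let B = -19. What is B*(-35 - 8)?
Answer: 817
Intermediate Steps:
B*(-35 - 8) = -19*(-35 - 8) = -19*(-43) = 817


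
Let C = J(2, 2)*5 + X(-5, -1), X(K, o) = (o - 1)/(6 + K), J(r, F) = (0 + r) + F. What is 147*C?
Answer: 2646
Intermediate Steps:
J(r, F) = F + r (J(r, F) = r + F = F + r)
X(K, o) = (-1 + o)/(6 + K)
C = 18 (C = (2 + 2)*5 + (-1 - 1)/(6 - 5) = 4*5 - 2/1 = 20 + 1*(-2) = 20 - 2 = 18)
147*C = 147*18 = 2646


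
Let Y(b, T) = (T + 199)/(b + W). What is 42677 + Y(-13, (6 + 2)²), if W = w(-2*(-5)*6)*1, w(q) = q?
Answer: 2006082/47 ≈ 42683.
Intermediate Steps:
W = 60 (W = (-2*(-5)*6)*1 = (10*6)*1 = 60*1 = 60)
Y(b, T) = (199 + T)/(60 + b) (Y(b, T) = (T + 199)/(b + 60) = (199 + T)/(60 + b))
42677 + Y(-13, (6 + 2)²) = 42677 + (199 + (6 + 2)²)/(60 - 13) = 42677 + (199 + 8²)/47 = 42677 + (199 + 64)/47 = 42677 + (1/47)*263 = 42677 + 263/47 = 2006082/47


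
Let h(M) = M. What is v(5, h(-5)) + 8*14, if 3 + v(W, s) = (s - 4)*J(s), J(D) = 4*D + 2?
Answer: 271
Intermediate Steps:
J(D) = 2 + 4*D
v(W, s) = -3 + (-4 + s)*(2 + 4*s) (v(W, s) = -3 + (s - 4)*(2 + 4*s) = -3 + (-4 + s)*(2 + 4*s))
v(5, h(-5)) + 8*14 = (-11 - 14*(-5) + 4*(-5)²) + 8*14 = (-11 + 70 + 4*25) + 112 = (-11 + 70 + 100) + 112 = 159 + 112 = 271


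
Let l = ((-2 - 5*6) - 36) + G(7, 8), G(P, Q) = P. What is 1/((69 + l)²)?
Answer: 1/64 ≈ 0.015625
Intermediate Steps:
l = -61 (l = ((-2 - 5*6) - 36) + 7 = ((-2 - 30) - 36) + 7 = (-32 - 36) + 7 = -68 + 7 = -61)
1/((69 + l)²) = 1/((69 - 61)²) = 1/(8²) = 1/64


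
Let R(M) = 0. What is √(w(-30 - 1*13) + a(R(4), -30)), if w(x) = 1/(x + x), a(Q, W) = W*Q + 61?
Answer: √451070/86 ≈ 7.8095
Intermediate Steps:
a(Q, W) = 61 + Q*W (a(Q, W) = Q*W + 61 = 61 + Q*W)
w(x) = 1/(2*x)
√(w(-30 - 1*13) + a(R(4), -30)) = √(1/(2*(-30 - 1*13)) + (61 + 0*(-30))) = √(1/(2*(-30 - 13)) + (61 + 0)) = √((½)/(-43) + 61) = √((½)*(-1/43) + 61) = √(-1/86 + 61) = √(5245/86) = √451070/86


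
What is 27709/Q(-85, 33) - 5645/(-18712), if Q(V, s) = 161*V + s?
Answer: -110356317/63864056 ≈ -1.7280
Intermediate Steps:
Q(V, s) = s + 161*V
27709/Q(-85, 33) - 5645/(-18712) = 27709/(33 + 161*(-85)) - 5645/(-18712) = 27709/(33 - 13685) - 5645*(-1/18712) = 27709/(-13652) + 5645/18712 = 27709*(-1/13652) + 5645/18712 = -27709/13652 + 5645/18712 = -110356317/63864056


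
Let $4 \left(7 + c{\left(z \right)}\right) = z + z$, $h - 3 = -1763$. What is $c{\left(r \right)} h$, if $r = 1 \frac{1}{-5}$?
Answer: $12496$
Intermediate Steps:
$h = -1760$ ($h = 3 - 1763 = -1760$)
$r = - \frac{1}{5}$ ($r = 1 \left(- \frac{1}{5}\right) = - \frac{1}{5} \approx -0.2$)
$c{\left(z \right)} = -7 + \frac{z}{2}$ ($c{\left(z \right)} = -7 + \frac{z + z}{4} = -7 + \frac{2 z}{4} = -7 + \frac{z}{2}$)
$c{\left(r \right)} h = \left(-7 + \frac{1}{2} \left(- \frac{1}{5}\right)\right) \left(-1760\right) = \left(-7 - \frac{1}{10}\right) \left(-1760\right) = \left(- \frac{71}{10}\right) \left(-1760\right) = 12496$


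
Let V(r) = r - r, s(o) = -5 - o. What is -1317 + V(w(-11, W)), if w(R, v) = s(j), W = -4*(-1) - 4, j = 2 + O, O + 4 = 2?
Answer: -1317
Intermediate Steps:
O = -2 (O = -4 + 2 = -2)
j = 0 (j = 2 - 2 = 0)
W = 0 (W = 4 - 4 = 0)
w(R, v) = -5 (w(R, v) = -5 - 1*0 = -5 + 0 = -5)
V(r) = 0
-1317 + V(w(-11, W)) = -1317 + 0 = -1317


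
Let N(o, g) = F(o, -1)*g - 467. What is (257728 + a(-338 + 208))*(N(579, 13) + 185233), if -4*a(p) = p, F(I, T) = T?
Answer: 95244051313/2 ≈ 4.7622e+10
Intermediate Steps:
a(p) = -p/4
N(o, g) = -467 - g (N(o, g) = -g - 467 = -467 - g)
(257728 + a(-338 + 208))*(N(579, 13) + 185233) = (257728 - (-338 + 208)/4)*((-467 - 1*13) + 185233) = (257728 - 1/4*(-130))*((-467 - 13) + 185233) = (257728 + 65/2)*(-480 + 185233) = (515521/2)*184753 = 95244051313/2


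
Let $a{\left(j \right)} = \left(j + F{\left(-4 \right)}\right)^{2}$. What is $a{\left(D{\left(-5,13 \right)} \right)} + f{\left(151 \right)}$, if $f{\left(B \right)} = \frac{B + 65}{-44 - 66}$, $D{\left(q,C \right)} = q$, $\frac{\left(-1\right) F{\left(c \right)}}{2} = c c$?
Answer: $\frac{75187}{55} \approx 1367.0$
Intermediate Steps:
$F{\left(c \right)} = - 2 c^{2}$ ($F{\left(c \right)} = - 2 c c = - 2 c^{2}$)
$f{\left(B \right)} = - \frac{13}{22} - \frac{B}{110}$ ($f{\left(B \right)} = \frac{65 + B}{-110} = \left(65 + B\right) \left(- \frac{1}{110}\right) = - \frac{13}{22} - \frac{B}{110}$)
$a{\left(j \right)} = \left(-32 + j\right)^{2}$ ($a{\left(j \right)} = \left(j - 2 \left(-4\right)^{2}\right)^{2} = \left(j - 32\right)^{2} = \left(-32 + j\right)^{2}$)
$a{\left(D{\left(-5,13 \right)} \right)} + f{\left(151 \right)} = \left(-32 - 5\right)^{2} - \frac{108}{55} = \left(-37\right)^{2} - \frac{108}{55} = 1369 - \frac{108}{55} = \frac{75187}{55}$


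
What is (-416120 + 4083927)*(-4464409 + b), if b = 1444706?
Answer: -11075687801321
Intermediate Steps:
(-416120 + 4083927)*(-4464409 + b) = (-416120 + 4083927)*(-4464409 + 1444706) = 3667807*(-3019703) = -11075687801321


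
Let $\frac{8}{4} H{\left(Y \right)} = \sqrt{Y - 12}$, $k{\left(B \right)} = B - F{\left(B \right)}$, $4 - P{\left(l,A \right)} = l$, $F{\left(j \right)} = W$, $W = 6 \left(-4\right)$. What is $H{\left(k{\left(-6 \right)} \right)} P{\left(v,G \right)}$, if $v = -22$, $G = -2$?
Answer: $13 \sqrt{6} \approx 31.843$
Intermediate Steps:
$W = -24$
$F{\left(j \right)} = -24$
$P{\left(l,A \right)} = 4 - l$
$k{\left(B \right)} = 24 + B$ ($k{\left(B \right)} = B - -24 = B + 24 = 24 + B$)
$H{\left(Y \right)} = \frac{\sqrt{-12 + Y}}{2}$ ($H{\left(Y \right)} = \frac{\sqrt{Y - 12}}{2} = \frac{\sqrt{-12 + Y}}{2}$)
$H{\left(k{\left(-6 \right)} \right)} P{\left(v,G \right)} = \frac{\sqrt{-12 + \left(24 - 6\right)}}{2} \left(4 - -22\right) = \frac{\sqrt{-12 + 18}}{2} \left(4 + 22\right) = \frac{\sqrt{6}}{2} \cdot 26 = 13 \sqrt{6}$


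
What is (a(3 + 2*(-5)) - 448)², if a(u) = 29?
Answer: 175561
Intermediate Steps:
(a(3 + 2*(-5)) - 448)² = (29 - 448)² = (-419)² = 175561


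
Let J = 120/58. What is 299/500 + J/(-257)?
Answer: 2198447/3726500 ≈ 0.58995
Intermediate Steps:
J = 60/29 (J = 120*(1/58) = 60/29 ≈ 2.0690)
299/500 + J/(-257) = 299/500 + (60/29)/(-257) = 299*(1/500) + (60/29)*(-1/257) = 299/500 - 60/7453 = 2198447/3726500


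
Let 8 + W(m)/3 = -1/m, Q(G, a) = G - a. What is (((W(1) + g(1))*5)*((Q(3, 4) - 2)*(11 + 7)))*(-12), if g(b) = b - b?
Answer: -87480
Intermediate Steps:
g(b) = 0
W(m) = -24 - 3/m (W(m) = -24 + 3*(-1/m) = -24 - 3/m)
(((W(1) + g(1))*5)*((Q(3, 4) - 2)*(11 + 7)))*(-12) = ((((-24 - 3/1) + 0)*5)*(((3 - 1*4) - 2)*(11 + 7)))*(-12) = ((((-24 - 3*1) + 0)*5)*(((3 - 4) - 2)*18))*(-12) = ((((-24 - 3) + 0)*5)*((-1 - 2)*18))*(-12) = (((-27 + 0)*5)*(-3*18))*(-12) = (-27*5*(-54))*(-12) = -135*(-54)*(-12) = 7290*(-12) = -87480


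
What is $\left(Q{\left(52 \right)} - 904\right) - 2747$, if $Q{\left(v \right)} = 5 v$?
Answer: $-3391$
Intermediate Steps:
$\left(Q{\left(52 \right)} - 904\right) - 2747 = \left(5 \cdot 52 - 904\right) - 2747 = \left(260 - 904\right) - 2747 = -644 - 2747 = -3391$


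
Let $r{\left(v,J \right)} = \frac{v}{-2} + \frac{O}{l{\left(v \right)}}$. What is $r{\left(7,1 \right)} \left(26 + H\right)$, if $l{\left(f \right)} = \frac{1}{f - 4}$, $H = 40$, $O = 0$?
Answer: $-231$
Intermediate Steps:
$l{\left(f \right)} = \frac{1}{-4 + f}$
$r{\left(v,J \right)} = - \frac{v}{2}$ ($r{\left(v,J \right)} = \frac{v}{-2} + \frac{0}{\frac{1}{-4 + v}} = v \left(- \frac{1}{2}\right) + 0 \left(-4 + v\right) = - \frac{v}{2} + 0 = - \frac{v}{2}$)
$r{\left(7,1 \right)} \left(26 + H\right) = \left(- \frac{1}{2}\right) 7 \left(26 + 40\right) = \left(- \frac{7}{2}\right) 66 = -231$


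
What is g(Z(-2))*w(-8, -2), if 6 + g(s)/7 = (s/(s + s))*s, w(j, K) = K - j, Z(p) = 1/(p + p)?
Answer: -1029/4 ≈ -257.25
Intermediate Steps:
Z(p) = 1/(2*p)
g(s) = -42 + 7*s/2 (g(s) = -42 + 7*((s/(s + s))*s) = -42 + 7*((s/((2*s)))*s) = -42 + 7*((s*(1/(2*s)))*s) = -42 + 7*(s/2) = -42 + 7*s/2)
g(Z(-2))*w(-8, -2) = (-42 + 7*((½)/(-2))/2)*(-2 - 1*(-8)) = (-42 + 7*((½)*(-½))/2)*(-2 + 8) = (-42 + (7/2)*(-¼))*6 = (-42 - 7/8)*6 = -343/8*6 = -1029/4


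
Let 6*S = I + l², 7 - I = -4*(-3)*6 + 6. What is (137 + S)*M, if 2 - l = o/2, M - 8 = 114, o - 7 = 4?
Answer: 186233/12 ≈ 15519.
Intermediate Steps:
o = 11 (o = 7 + 4 = 11)
M = 122 (M = 8 + 114 = 122)
l = -7/2 (l = 2 - 11/2 = -7/2 ≈ -3.5000)
I = -71 (I = 7 - (-4*(-3)*6 + 6) = 7 - (12*6 + 6) = 7 - (72 + 6) = 7 - 1*78 = 7 - 78 = -71)
S = -235/24 (S = (-71 + (-7/2)²)/6 = (-71 + 49/4)/6 = (⅙)*(-235/4) = -235/24 ≈ -9.7917)
(137 + S)*M = (137 - 235/24)*122 = (3053/24)*122 = 186233/12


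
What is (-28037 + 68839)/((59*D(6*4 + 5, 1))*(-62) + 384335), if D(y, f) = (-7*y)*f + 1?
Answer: 1774/48837 ≈ 0.036325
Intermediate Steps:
D(y, f) = 1 - 7*f*y (D(y, f) = -7*f*y + 1 = 1 - 7*f*y)
(-28037 + 68839)/((59*D(6*4 + 5, 1))*(-62) + 384335) = (-28037 + 68839)/((59*(1 - 7*1*(6*4 + 5)))*(-62) + 384335) = 40802/((59*(1 - 7*1*(24 + 5)))*(-62) + 384335) = 40802/((59*(1 - 7*1*29))*(-62) + 384335) = 40802/((59*(1 - 203))*(-62) + 384335) = 40802/((59*(-202))*(-62) + 384335) = 40802/(-11918*(-62) + 384335) = 40802/(738916 + 384335) = 40802/1123251 = 40802*(1/1123251) = 1774/48837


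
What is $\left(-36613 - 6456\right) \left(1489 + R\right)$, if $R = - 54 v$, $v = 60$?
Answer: $75413819$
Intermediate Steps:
$R = -3240$ ($R = \left(-54\right) 60 = -3240$)
$\left(-36613 - 6456\right) \left(1489 + R\right) = \left(-36613 - 6456\right) \left(1489 - 3240\right) = \left(-43069\right) \left(-1751\right) = 75413819$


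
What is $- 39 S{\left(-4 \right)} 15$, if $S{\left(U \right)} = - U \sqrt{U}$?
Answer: $- 4680 i \approx - 4680.0 i$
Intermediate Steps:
$S{\left(U \right)} = - U^{\frac{3}{2}}$
$- 39 S{\left(-4 \right)} 15 = - 39 \left(- \left(-4\right)^{\frac{3}{2}}\right) 15 = - 39 \left(- \left(-8\right) i\right) 15 = - 39 \cdot 8 i 15 = - 312 i 15 = - 4680 i$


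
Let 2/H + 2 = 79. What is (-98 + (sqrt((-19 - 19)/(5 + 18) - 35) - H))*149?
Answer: -1124652/77 + 149*I*sqrt(19389)/23 ≈ -14606.0 + 902.06*I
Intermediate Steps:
H = 2/77 (H = 2/(-2 + 79) = 2/77 ≈ 0.025974)
(-98 + (sqrt((-19 - 19)/(5 + 18) - 35) - H))*149 = (-98 + (sqrt((-19 - 19)/(5 + 18) - 35) - 1*2/77))*149 = (-98 + (sqrt(-38/23 - 35) - 2/77))*149 = (-98 + (sqrt(-843/23) - 2/77))*149 = (-98 + (I*sqrt(19389)/23 - 2/77))*149 = (-98 + (-2/77 + I*sqrt(19389)/23))*149 = (-7548/77 + I*sqrt(19389)/23)*149 = -1124652/77 + 149*I*sqrt(19389)/23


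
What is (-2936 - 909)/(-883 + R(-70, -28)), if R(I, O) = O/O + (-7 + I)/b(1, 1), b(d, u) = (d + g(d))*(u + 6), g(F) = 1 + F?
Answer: 11535/2657 ≈ 4.3414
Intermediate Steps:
b(d, u) = (1 + 2*d)*(6 + u) (b(d, u) = (d + (1 + d))*(u + 6) = (1 + 2*d)*(6 + u))
R(I, O) = ⅔ + I/21 (R(I, O) = O/O + (-7 + I)/(6 + 1 + 12*1 + 2*1*1) = 1 + (-7 + I)/(6 + 1 + 12 + 2) = 1 + (-7 + I)/21 = 1 + (-7 + I)*(1/21) = 1 + (-⅓ + I/21) = ⅔ + I/21)
(-2936 - 909)/(-883 + R(-70, -28)) = (-2936 - 909)/(-883 + (⅔ + (1/21)*(-70))) = -3845/(-883 + (⅔ - 10/3)) = -3845/(-883 - 8/3) = -3845/(-2657/3) = -3845*(-3/2657) = 11535/2657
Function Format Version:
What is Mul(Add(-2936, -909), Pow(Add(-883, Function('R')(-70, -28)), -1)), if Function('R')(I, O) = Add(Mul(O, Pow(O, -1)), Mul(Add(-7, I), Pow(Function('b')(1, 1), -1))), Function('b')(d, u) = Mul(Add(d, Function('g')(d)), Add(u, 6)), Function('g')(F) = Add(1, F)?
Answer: Rational(11535, 2657) ≈ 4.3414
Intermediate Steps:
Function('b')(d, u) = Mul(Add(1, Mul(2, d)), Add(6, u)) (Function('b')(d, u) = Mul(Add(d, Add(1, d)), Add(u, 6)) = Mul(Add(1, Mul(2, d)), Add(6, u)))
Function('R')(I, O) = Add(Rational(2, 3), Mul(Rational(1, 21), I)) (Function('R')(I, O) = Add(Mul(O, Pow(O, -1)), Mul(Add(-7, I), Pow(Add(6, 1, Mul(12, 1), Mul(2, 1, 1)), -1))) = Add(1, Mul(Add(-7, I), Pow(Add(6, 1, 12, 2), -1))) = Add(1, Mul(Add(-7, I), Pow(21, -1))) = Add(1, Mul(Add(-7, I), Rational(1, 21))) = Add(1, Add(Rational(-1, 3), Mul(Rational(1, 21), I))) = Add(Rational(2, 3), Mul(Rational(1, 21), I)))
Mul(Add(-2936, -909), Pow(Add(-883, Function('R')(-70, -28)), -1)) = Mul(Add(-2936, -909), Pow(Add(-883, Add(Rational(2, 3), Mul(Rational(1, 21), -70))), -1)) = Mul(-3845, Pow(Add(-883, Add(Rational(2, 3), Rational(-10, 3))), -1)) = Mul(-3845, Pow(Add(-883, Rational(-8, 3)), -1)) = Mul(-3845, Pow(Rational(-2657, 3), -1)) = Mul(-3845, Rational(-3, 2657)) = Rational(11535, 2657)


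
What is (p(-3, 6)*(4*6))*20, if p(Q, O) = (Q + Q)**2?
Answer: 17280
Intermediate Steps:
p(Q, O) = 4*Q**2 (p(Q, O) = (2*Q)**2 = 4*Q**2)
(p(-3, 6)*(4*6))*20 = ((4*(-3)**2)*(4*6))*20 = ((4*9)*24)*20 = (36*24)*20 = 864*20 = 17280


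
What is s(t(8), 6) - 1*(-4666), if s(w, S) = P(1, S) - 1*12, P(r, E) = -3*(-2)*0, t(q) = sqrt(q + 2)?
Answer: 4654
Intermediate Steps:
t(q) = sqrt(2 + q)
P(r, E) = 0 (P(r, E) = 6*0 = 0)
s(w, S) = -12 (s(w, S) = 0 - 1*12 = 0 - 12 = -12)
s(t(8), 6) - 1*(-4666) = -12 - 1*(-4666) = -12 + 4666 = 4654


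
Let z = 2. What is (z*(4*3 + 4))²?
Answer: 1024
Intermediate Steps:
(z*(4*3 + 4))² = (2*(4*3 + 4))² = (2*(12 + 4))² = (2*16)² = 32² = 1024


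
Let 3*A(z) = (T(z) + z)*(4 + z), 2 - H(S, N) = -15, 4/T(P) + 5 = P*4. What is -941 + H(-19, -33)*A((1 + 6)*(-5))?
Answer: 755766/145 ≈ 5212.2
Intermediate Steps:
T(P) = 4/(-5 + 4*P) (T(P) = 4/(-5 + P*4) = 4/(-5 + 4*P))
H(S, N) = 17 (H(S, N) = 2 - 1*(-15) = 2 + 15 = 17)
A(z) = (4 + z)*(z + 4/(-5 + 4*z))/3 (A(z) = ((4/(-5 + 4*z) + z)*(4 + z))/3 = ((z + 4/(-5 + 4*z))*(4 + z))/3 = ((4 + z)*(z + 4/(-5 + 4*z)))/3 = (4 + z)*(z + 4/(-5 + 4*z))/3)
-941 + H(-19, -33)*A((1 + 6)*(-5)) = -941 + 17*((16 + 4*((1 + 6)*(-5)) + ((1 + 6)*(-5))*(-5 + 4*((1 + 6)*(-5)))*(4 + (1 + 6)*(-5)))/(3*(-5 + 4*((1 + 6)*(-5))))) = -941 + 17*((16 + 4*(7*(-5)) + (7*(-5))*(-5 + 4*(7*(-5)))*(4 + 7*(-5)))/(3*(-5 + 4*(7*(-5))))) = -941 + 17*((16 + 4*(-35) - 35*(-5 + 4*(-35))*(4 - 35))/(3*(-5 + 4*(-35)))) = -941 + 17*((16 - 140 - 35*(-5 - 140)*(-31))/(3*(-5 - 140))) = -941 + 17*((⅓)*(16 - 140 - 35*(-145)*(-31))/(-145)) = -941 + 17*((⅓)*(-1/145)*(16 - 140 - 157325)) = -941 + 17*((⅓)*(-1/145)*(-157449)) = -941 + 17*(52483/145) = -941 + 892211/145 = 755766/145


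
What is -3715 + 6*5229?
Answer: 27659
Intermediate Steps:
-3715 + 6*5229 = -3715 + 31374 = 27659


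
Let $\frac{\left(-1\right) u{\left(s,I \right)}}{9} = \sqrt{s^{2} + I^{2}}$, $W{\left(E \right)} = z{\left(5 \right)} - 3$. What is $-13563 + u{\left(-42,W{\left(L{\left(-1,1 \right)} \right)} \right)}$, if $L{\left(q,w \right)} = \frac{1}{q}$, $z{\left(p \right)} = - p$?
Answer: $-13563 - 18 \sqrt{457} \approx -13948.0$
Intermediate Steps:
$W{\left(E \right)} = -8$ ($W{\left(E \right)} = \left(-1\right) 5 - 3 = -5 - 3 = -8$)
$u{\left(s,I \right)} = - 9 \sqrt{I^{2} + s^{2}}$ ($u{\left(s,I \right)} = - 9 \sqrt{s^{2} + I^{2}} = - 9 \sqrt{I^{2} + s^{2}}$)
$-13563 + u{\left(-42,W{\left(L{\left(-1,1 \right)} \right)} \right)} = -13563 - 9 \sqrt{\left(-8\right)^{2} + \left(-42\right)^{2}} = -13563 - 9 \sqrt{64 + 1764} = -13563 - 9 \sqrt{1828} = -13563 - 9 \cdot 2 \sqrt{457} = -13563 - 18 \sqrt{457}$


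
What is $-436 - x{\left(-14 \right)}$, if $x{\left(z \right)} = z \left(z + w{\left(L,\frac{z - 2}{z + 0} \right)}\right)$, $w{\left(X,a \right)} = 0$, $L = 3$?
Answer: $-632$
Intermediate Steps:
$x{\left(z \right)} = z^{2}$ ($x{\left(z \right)} = z \left(z + 0\right) = z z = z^{2}$)
$-436 - x{\left(-14 \right)} = -436 - \left(-14\right)^{2} = -436 - 196 = -632$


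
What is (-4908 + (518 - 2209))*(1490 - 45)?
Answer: -9535555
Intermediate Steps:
(-4908 + (518 - 2209))*(1490 - 45) = (-4908 - 1691)*1445 = -6599*1445 = -9535555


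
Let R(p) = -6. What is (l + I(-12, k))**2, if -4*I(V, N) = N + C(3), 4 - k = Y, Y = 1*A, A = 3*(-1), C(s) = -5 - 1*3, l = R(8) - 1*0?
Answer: 529/16 ≈ 33.063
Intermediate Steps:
l = -6 (l = -6 - 1*0 = -6 + 0 = -6)
C(s) = -8 (C(s) = -5 - 3 = -8)
A = -3
Y = -3 (Y = 1*(-3) = -3)
k = 7 (k = 4 - 1*(-3) = 4 + 3 = 7)
I(V, N) = 2 - N/4 (I(V, N) = -(N - 8)/4 = -(-8 + N)/4 = 2 - N/4)
(l + I(-12, k))**2 = (-6 + (2 - 1/4*7))**2 = (-6 + (2 - 7/4))**2 = (-6 + 1/4)**2 = (-23/4)**2 = 529/16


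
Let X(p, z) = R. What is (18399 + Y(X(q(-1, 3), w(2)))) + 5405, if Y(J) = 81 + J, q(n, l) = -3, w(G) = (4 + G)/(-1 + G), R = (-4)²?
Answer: 23901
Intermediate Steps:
R = 16
w(G) = (4 + G)/(-1 + G)
X(p, z) = 16
(18399 + Y(X(q(-1, 3), w(2)))) + 5405 = (18399 + (81 + 16)) + 5405 = (18399 + 97) + 5405 = 18496 + 5405 = 23901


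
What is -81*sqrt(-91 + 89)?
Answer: -81*I*sqrt(2) ≈ -114.55*I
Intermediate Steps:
-81*sqrt(-91 + 89) = -81*I*sqrt(2)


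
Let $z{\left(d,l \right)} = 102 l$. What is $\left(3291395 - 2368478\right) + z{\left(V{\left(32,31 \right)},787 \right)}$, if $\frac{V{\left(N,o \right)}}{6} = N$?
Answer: $1003191$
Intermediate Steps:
$V{\left(N,o \right)} = 6 N$
$\left(3291395 - 2368478\right) + z{\left(V{\left(32,31 \right)},787 \right)} = \left(3291395 - 2368478\right) + 102 \cdot 787 = 922917 + 80274 = 1003191$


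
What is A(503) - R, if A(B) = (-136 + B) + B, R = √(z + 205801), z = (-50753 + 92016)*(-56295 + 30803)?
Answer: 870 - I*√1051670595 ≈ 870.0 - 32429.0*I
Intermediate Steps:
z = -1051876396 (z = 41263*(-25492) = -1051876396)
R = I*√1051670595 (R = √(-1051876396 + 205801) = √(-1051670595) = I*√1051670595 ≈ 32429.0*I)
A(B) = -136 + 2*B
A(503) - R = (-136 + 2*503) - I*√1051670595 = (-136 + 1006) - I*√1051670595 = 870 - I*√1051670595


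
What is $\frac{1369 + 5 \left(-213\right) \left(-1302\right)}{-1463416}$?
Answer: $- \frac{1387999}{1463416} \approx -0.94847$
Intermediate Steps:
$\frac{1369 + 5 \left(-213\right) \left(-1302\right)}{-1463416} = \left(1369 - -1386630\right) \left(- \frac{1}{1463416}\right) = \left(1369 + 1386630\right) \left(- \frac{1}{1463416}\right) = 1387999 \left(- \frac{1}{1463416}\right) = - \frac{1387999}{1463416}$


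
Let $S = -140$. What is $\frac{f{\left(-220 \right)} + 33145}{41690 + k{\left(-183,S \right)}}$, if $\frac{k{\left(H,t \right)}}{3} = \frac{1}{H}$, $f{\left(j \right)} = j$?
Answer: $\frac{2008425}{2543089} \approx 0.78976$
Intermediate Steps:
$k{\left(H,t \right)} = \frac{3}{H}$
$\frac{f{\left(-220 \right)} + 33145}{41690 + k{\left(-183,S \right)}} = \frac{-220 + 33145}{41690 + \frac{3}{-183}} = \frac{32925}{41690 + 3 \left(- \frac{1}{183}\right)} = \frac{32925}{41690 - \frac{1}{61}} = \frac{32925}{\frac{2543089}{61}} = 32925 \cdot \frac{61}{2543089} = \frac{2008425}{2543089}$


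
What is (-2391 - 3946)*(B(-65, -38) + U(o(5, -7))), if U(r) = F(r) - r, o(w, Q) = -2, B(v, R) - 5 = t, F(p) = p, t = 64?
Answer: -437253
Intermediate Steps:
B(v, R) = 69 (B(v, R) = 5 + 64 = 69)
U(r) = 0 (U(r) = r - r = 0)
(-2391 - 3946)*(B(-65, -38) + U(o(5, -7))) = (-2391 - 3946)*(69 + 0) = -6337*69 = -437253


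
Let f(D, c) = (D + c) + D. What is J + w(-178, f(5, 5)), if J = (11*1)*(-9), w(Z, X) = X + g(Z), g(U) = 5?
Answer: -79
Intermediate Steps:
f(D, c) = c + 2*D
w(Z, X) = 5 + X (w(Z, X) = X + 5 = 5 + X)
J = -99 (J = 11*(-9) = -99)
J + w(-178, f(5, 5)) = -99 + (5 + (5 + 2*5)) = -99 + (5 + (5 + 10)) = -99 + (5 + 15) = -99 + 20 = -79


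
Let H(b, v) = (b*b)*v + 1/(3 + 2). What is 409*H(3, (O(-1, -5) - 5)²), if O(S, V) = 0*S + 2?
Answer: 166054/5 ≈ 33211.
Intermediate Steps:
O(S, V) = 2 (O(S, V) = 0 + 2 = 2)
H(b, v) = ⅕ + v*b² (H(b, v) = b²*v + 1/5 = v*b² + ⅕ = ⅕ + v*b²)
409*H(3, (O(-1, -5) - 5)²) = 409*(⅕ + (2 - 5)²*3²) = 409*(⅕ + (-3)²*9) = 409*(⅕ + 9*9) = 409*(⅕ + 81) = 409*(406/5) = 166054/5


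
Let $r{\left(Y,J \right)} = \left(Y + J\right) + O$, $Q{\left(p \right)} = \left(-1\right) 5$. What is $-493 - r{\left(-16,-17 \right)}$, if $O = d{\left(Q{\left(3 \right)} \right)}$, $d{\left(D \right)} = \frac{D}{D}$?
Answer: $-461$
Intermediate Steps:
$Q{\left(p \right)} = -5$
$d{\left(D \right)} = 1$
$O = 1$
$r{\left(Y,J \right)} = 1 + J + Y$ ($r{\left(Y,J \right)} = \left(Y + J\right) + 1 = \left(J + Y\right) + 1 = 1 + J + Y$)
$-493 - r{\left(-16,-17 \right)} = -493 - \left(1 - 17 - 16\right) = -493 - -32 = -493 + 32 = -461$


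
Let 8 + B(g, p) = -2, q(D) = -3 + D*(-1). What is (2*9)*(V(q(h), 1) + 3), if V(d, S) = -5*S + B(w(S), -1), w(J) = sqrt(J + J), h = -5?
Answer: -216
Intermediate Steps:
q(D) = -3 - D
w(J) = sqrt(2)*sqrt(J) (w(J) = sqrt(2*J) = sqrt(2)*sqrt(J))
B(g, p) = -10 (B(g, p) = -8 - 2 = -10)
V(d, S) = -10 - 5*S (V(d, S) = -5*S - 10 = -10 - 5*S)
(2*9)*(V(q(h), 1) + 3) = (2*9)*((-10 - 5*1) + 3) = 18*((-10 - 5) + 3) = 18*(-15 + 3) = 18*(-12) = -216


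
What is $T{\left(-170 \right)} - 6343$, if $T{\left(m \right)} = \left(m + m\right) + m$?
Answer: $-6853$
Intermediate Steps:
$T{\left(m \right)} = 3 m$ ($T{\left(m \right)} = 2 m + m = 3 m$)
$T{\left(-170 \right)} - 6343 = 3 \left(-170\right) - 6343 = -510 - 6343 = -6853$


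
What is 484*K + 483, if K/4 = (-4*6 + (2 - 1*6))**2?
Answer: 1518307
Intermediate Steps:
K = 3136 (K = 4*(-4*6 + (2 - 1*6))**2 = 4*(-24 + (2 - 6))**2 = 4*(-24 - 4)**2 = 4*(-28)**2 = 4*784 = 3136)
484*K + 483 = 484*3136 + 483 = 1517824 + 483 = 1518307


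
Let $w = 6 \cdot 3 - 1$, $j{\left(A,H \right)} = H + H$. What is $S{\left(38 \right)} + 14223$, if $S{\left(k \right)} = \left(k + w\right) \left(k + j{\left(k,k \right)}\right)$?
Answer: $20493$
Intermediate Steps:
$j{\left(A,H \right)} = 2 H$
$w = 17$ ($w = 18 - 1 = 17$)
$S{\left(k \right)} = 3 k \left(17 + k\right)$ ($S{\left(k \right)} = \left(k + 17\right) \left(k + 2 k\right) = \left(17 + k\right) 3 k = 3 k \left(17 + k\right)$)
$S{\left(38 \right)} + 14223 = 3 \cdot 38 \left(17 + 38\right) + 14223 = 3 \cdot 38 \cdot 55 + 14223 = 6270 + 14223 = 20493$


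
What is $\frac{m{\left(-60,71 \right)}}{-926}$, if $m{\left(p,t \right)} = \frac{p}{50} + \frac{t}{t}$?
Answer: $\frac{1}{4630} \approx 0.00021598$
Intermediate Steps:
$m{\left(p,t \right)} = 1 + \frac{p}{50}$ ($m{\left(p,t \right)} = p \frac{1}{50} + 1 = \frac{p}{50} + 1 = 1 + \frac{p}{50}$)
$\frac{m{\left(-60,71 \right)}}{-926} = \frac{1 + \frac{1}{50} \left(-60\right)}{-926} = \left(1 - \frac{6}{5}\right) \left(- \frac{1}{926}\right) = \left(- \frac{1}{5}\right) \left(- \frac{1}{926}\right) = \frac{1}{4630}$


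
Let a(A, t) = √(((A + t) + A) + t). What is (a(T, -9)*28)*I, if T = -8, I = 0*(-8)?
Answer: 0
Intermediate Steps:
I = 0
a(A, t) = √(2*A + 2*t) (a(A, t) = √((t + 2*A) + t) = √(2*A + 2*t))
(a(T, -9)*28)*I = (√(2*(-8) + 2*(-9))*28)*0 = (√(-16 - 18)*28)*0 = (√(-34)*28)*0 = ((I*√34)*28)*0 = (28*I*√34)*0 = 0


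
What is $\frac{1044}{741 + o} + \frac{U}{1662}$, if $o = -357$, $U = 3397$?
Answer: $\frac{126649}{26592} \approx 4.7627$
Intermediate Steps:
$\frac{1044}{741 + o} + \frac{U}{1662} = \frac{1044}{741 - 357} + \frac{3397}{1662} = \frac{1044}{384} + 3397 \cdot \frac{1}{1662} = 1044 \cdot \frac{1}{384} + \frac{3397}{1662} = \frac{87}{32} + \frac{3397}{1662} = \frac{126649}{26592}$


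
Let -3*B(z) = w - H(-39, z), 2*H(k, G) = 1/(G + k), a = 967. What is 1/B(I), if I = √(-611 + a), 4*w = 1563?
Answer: -21851676/2846302717 + 48*√89/2846302717 ≈ -0.0076771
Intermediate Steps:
H(k, G) = 1/(2*(G + k))
w = 1563/4 (w = (¼)*1563 = 1563/4 ≈ 390.75)
I = 2*√89 (I = √(-611 + 967) = √356 = 2*√89 ≈ 18.868)
B(z) = -521/4 + 1/(6*(-39 + z)) (B(z) = -(1563/4 - 1/(2*(z - 39)))/3 = -(1563/4 - 1/(2*(-39 + z)))/3 = -521/4 + 1/(6*(-39 + z)))
1/B(I) = 1/((60959 - 3126*√89)/(12*(-39 + 2*√89))) = 12*(-39 + 2*√89)/(60959 - 3126*√89)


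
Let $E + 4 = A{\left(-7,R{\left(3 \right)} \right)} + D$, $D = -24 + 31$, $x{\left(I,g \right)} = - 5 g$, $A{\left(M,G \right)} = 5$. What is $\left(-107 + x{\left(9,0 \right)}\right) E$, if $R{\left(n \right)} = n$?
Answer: $-856$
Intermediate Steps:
$D = 7$
$E = 8$ ($E = -4 + \left(5 + 7\right) = -4 + 12 = 8$)
$\left(-107 + x{\left(9,0 \right)}\right) E = \left(-107 - 0\right) 8 = \left(-107 + 0\right) 8 = \left(-107\right) 8 = -856$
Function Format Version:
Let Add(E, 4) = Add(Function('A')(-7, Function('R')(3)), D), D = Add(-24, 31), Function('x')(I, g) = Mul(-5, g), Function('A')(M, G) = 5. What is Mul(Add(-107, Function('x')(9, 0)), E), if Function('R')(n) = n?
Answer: -856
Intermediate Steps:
D = 7
E = 8 (E = Add(-4, Add(5, 7)) = Add(-4, 12) = 8)
Mul(Add(-107, Function('x')(9, 0)), E) = Mul(Add(-107, Mul(-5, 0)), 8) = Mul(Add(-107, 0), 8) = Mul(-107, 8) = -856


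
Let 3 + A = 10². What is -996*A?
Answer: -96612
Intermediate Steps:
A = 97 (A = -3 + 10² = -3 + 100 = 97)
-996*A = -996*97 = -96612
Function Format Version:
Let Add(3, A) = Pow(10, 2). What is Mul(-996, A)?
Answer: -96612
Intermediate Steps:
A = 97 (A = Add(-3, Pow(10, 2)) = Add(-3, 100) = 97)
Mul(-996, A) = Mul(-996, 97) = -96612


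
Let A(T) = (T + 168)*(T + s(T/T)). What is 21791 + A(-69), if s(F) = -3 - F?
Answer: 14564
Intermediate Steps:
A(T) = (-4 + T)*(168 + T) (A(T) = (T + 168)*(T + (-3 - T/T)) = (168 + T)*(T + (-3 - 1*1)) = (168 + T)*(T + (-3 - 1)) = (168 + T)*(T - 4) = (168 + T)*(-4 + T) = (-4 + T)*(168 + T))
21791 + A(-69) = 21791 + (-672 + (-69)² + 164*(-69)) = 21791 + (-672 + 4761 - 11316) = 21791 - 7227 = 14564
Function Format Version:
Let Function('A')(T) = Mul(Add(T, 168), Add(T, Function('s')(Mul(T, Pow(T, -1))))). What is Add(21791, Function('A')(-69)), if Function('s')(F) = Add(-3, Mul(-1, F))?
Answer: 14564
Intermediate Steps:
Function('A')(T) = Mul(Add(-4, T), Add(168, T)) (Function('A')(T) = Mul(Add(T, 168), Add(T, Add(-3, Mul(-1, Mul(T, Pow(T, -1)))))) = Mul(Add(168, T), Add(T, Add(-3, Mul(-1, 1)))) = Mul(Add(168, T), Add(T, Add(-3, -1))) = Mul(Add(168, T), Add(T, -4)) = Mul(Add(168, T), Add(-4, T)) = Mul(Add(-4, T), Add(168, T)))
Add(21791, Function('A')(-69)) = Add(21791, Add(-672, Pow(-69, 2), Mul(164, -69))) = Add(21791, Add(-672, 4761, -11316)) = Add(21791, -7227) = 14564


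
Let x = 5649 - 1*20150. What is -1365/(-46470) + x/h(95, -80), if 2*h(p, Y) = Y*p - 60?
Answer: 11318157/2966335 ≈ 3.8155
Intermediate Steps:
h(p, Y) = -30 + Y*p/2 (h(p, Y) = (Y*p - 60)/2 = (-60 + Y*p)/2 = -30 + Y*p/2)
x = -14501 (x = 5649 - 20150 = -14501)
-1365/(-46470) + x/h(95, -80) = -1365/(-46470) - 14501/(-30 + (½)*(-80)*95) = -1365*(-1/46470) - 14501/(-30 - 3800) = 91/3098 - 14501/(-3830) = 91/3098 - 14501*(-1/3830) = 91/3098 + 14501/3830 = 11318157/2966335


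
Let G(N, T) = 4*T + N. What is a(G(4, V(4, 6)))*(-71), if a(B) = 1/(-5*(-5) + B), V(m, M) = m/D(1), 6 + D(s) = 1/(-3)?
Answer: -1349/503 ≈ -2.6819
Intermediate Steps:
D(s) = -19/3 (D(s) = -6 + 1/(-3) = -6 - ⅓ = -19/3)
V(m, M) = -3*m/19 (V(m, M) = m/(-19/3) = m*(-3/19) = -3*m/19)
G(N, T) = N + 4*T
a(B) = 1/(25 + B)
a(G(4, V(4, 6)))*(-71) = -71/(25 + (4 + 4*(-3/19*4))) = -71/(25 + (4 + 4*(-12/19))) = -71/(25 + (4 - 48/19)) = -71/(25 + 28/19) = -71/(503/19) = (19/503)*(-71) = -1349/503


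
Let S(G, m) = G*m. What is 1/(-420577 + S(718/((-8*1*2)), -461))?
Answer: -8/3199117 ≈ -2.5007e-6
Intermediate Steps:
1/(-420577 + S(718/((-8*1*2)), -461)) = 1/(-420577 + (718/((-8*1*2)))*(-461)) = 1/(-420577 + (718/((-8*2)))*(-461)) = 1/(-420577 + (718/(-16))*(-461)) = 1/(-420577 + (718*(-1/16))*(-461)) = 1/(-420577 - 359/8*(-461)) = 1/(-420577 + 165499/8) = 1/(-3199117/8) = -8/3199117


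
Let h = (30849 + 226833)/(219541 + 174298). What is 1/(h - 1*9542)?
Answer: -393839/3757754056 ≈ -0.00010481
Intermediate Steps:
h = 257682/393839 ≈ 0.65428
1/(h - 1*9542) = 1/(257682/393839 - 1*9542) = 1/(257682/393839 - 9542) = 1/(-3757754056/393839) = -393839/3757754056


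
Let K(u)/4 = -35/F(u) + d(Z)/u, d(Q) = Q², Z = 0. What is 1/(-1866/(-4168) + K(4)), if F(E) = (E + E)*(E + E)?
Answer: -8336/14503 ≈ -0.57478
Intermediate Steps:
F(E) = 4*E² (F(E) = (2*E)*(2*E) = 4*E²)
K(u) = -35/u² (K(u) = 4*(-35*1/(4*u²) + 0²/u) = 4*(-35/(4*u²) + 0/u) = 4*(-35/(4*u²) + 0) = 4*(-35/(4*u²)) = -35/u²)
1/(-1866/(-4168) + K(4)) = 1/(-1866/(-4168) - 35/4²) = 1/(-1866*(-1/4168) - 35*1/16) = 1/(933/2084 - 35/16) = 1/(-14503/8336) = -8336/14503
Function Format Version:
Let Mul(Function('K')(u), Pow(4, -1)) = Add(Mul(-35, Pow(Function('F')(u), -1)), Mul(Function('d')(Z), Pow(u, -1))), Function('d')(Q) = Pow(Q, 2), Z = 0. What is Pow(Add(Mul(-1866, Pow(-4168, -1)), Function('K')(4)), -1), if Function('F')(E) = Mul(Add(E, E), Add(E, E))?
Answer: Rational(-8336, 14503) ≈ -0.57478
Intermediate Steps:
Function('F')(E) = Mul(4, Pow(E, 2)) (Function('F')(E) = Mul(Mul(2, E), Mul(2, E)) = Mul(4, Pow(E, 2)))
Function('K')(u) = Mul(-35, Pow(u, -2)) (Function('K')(u) = Mul(4, Add(Mul(-35, Pow(Mul(4, Pow(u, 2)), -1)), Mul(Pow(0, 2), Pow(u, -1)))) = Mul(4, Add(Mul(-35, Mul(Rational(1, 4), Pow(u, -2))), Mul(0, Pow(u, -1)))) = Mul(4, Add(Mul(Rational(-35, 4), Pow(u, -2)), 0)) = Mul(4, Mul(Rational(-35, 4), Pow(u, -2))) = Mul(-35, Pow(u, -2)))
Pow(Add(Mul(-1866, Pow(-4168, -1)), Function('K')(4)), -1) = Pow(Add(Mul(-1866, Pow(-4168, -1)), Mul(-35, Pow(4, -2))), -1) = Pow(Add(Mul(-1866, Rational(-1, 4168)), Mul(-35, Rational(1, 16))), -1) = Pow(Add(Rational(933, 2084), Rational(-35, 16)), -1) = Pow(Rational(-14503, 8336), -1) = Rational(-8336, 14503)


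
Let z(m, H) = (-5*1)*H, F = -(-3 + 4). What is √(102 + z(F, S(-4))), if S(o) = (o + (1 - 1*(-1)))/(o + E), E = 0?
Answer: √398/2 ≈ 9.9750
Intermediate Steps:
S(o) = (2 + o)/o (S(o) = (o + (1 - 1*(-1)))/(o + 0) = (o + (1 + 1))/o = (o + 2)/o = (2 + o)/o)
F = -1 (F = -1*1 = -1)
z(m, H) = -5*H
√(102 + z(F, S(-4))) = √(102 - 5*(2 - 4)/(-4)) = √(102 - (-5)*(-2)/4) = √(102 - 5*½) = √(102 - 5/2) = √(199/2) = √398/2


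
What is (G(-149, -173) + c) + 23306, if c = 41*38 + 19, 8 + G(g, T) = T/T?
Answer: 24876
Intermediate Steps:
G(g, T) = -7 (G(g, T) = -8 + T/T = -8 + 1 = -7)
c = 1577 (c = 1558 + 19 = 1577)
(G(-149, -173) + c) + 23306 = (-7 + 1577) + 23306 = 1570 + 23306 = 24876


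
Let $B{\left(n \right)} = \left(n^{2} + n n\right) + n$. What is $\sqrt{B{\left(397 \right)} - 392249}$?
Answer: $i \sqrt{76634} \approx 276.83 i$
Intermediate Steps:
$B{\left(n \right)} = n + 2 n^{2}$ ($B{\left(n \right)} = \left(n^{2} + n^{2}\right) + n = 2 n^{2} + n = n + 2 n^{2}$)
$\sqrt{B{\left(397 \right)} - 392249} = \sqrt{397 \left(1 + 2 \cdot 397\right) - 392249} = \sqrt{397 \left(1 + 794\right) - 392249} = \sqrt{397 \cdot 795 - 392249} = \sqrt{315615 - 392249} = \sqrt{-76634} = i \sqrt{76634}$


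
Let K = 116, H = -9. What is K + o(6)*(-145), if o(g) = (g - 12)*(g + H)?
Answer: -2494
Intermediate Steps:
o(g) = (-12 + g)*(-9 + g) (o(g) = (g - 12)*(g - 9) = (-12 + g)*(-9 + g))
K + o(6)*(-145) = 116 + (108 + 6² - 21*6)*(-145) = 116 + (108 + 36 - 126)*(-145) = 116 + 18*(-145) = 116 - 2610 = -2494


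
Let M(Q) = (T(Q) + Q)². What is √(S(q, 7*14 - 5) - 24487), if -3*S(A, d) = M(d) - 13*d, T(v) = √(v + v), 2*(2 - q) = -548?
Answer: I*√(27029 + 62*√186) ≈ 166.96*I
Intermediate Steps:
q = 276 (q = 2 - ½*(-548) = 2 + 274 = 276)
T(v) = √2*√v (T(v) = √(2*v) = √2*√v)
M(Q) = (Q + √2*√Q)² (M(Q) = (√2*√Q + Q)² = (Q + √2*√Q)²)
S(A, d) = -(d + √2*√d)²/3 + 13*d/3 (S(A, d) = -((d + √2*√d)² - 13*d)/3 = -(d + √2*√d)²/3 + 13*d/3)
√(S(q, 7*14 - 5) - 24487) = √((-((7*14 - 5) + √2*√(7*14 - 5))²/3 + 13*(7*14 - 5)/3) - 24487) = √((-((98 - 5) + √2*√(98 - 5))²/3 + 13*(98 - 5)/3) - 24487) = √((-(93 + √2*√93)²/3 + (13/3)*93) - 24487) = √((-(93 + √186)²/3 + 403) - 24487) = √((403 - (93 + √186)²/3) - 24487) = √(-24084 - (93 + √186)²/3)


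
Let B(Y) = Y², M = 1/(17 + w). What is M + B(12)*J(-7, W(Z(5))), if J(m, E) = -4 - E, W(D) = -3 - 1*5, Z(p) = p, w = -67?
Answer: 28799/50 ≈ 575.98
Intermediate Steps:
M = -1/50 (M = 1/(17 - 67) = 1/(-50) = -1/50 ≈ -0.020000)
W(D) = -8 (W(D) = -3 - 5 = -8)
M + B(12)*J(-7, W(Z(5))) = -1/50 + 12²*(-4 - 1*(-8)) = -1/50 + 144*(-4 + 8) = -1/50 + 144*4 = -1/50 + 576 = 28799/50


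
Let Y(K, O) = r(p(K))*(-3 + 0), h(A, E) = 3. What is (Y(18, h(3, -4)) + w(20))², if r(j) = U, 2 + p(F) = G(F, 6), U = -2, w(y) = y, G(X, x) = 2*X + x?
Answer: 676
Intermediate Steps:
G(X, x) = x + 2*X
p(F) = 4 + 2*F (p(F) = -2 + (6 + 2*F) = 4 + 2*F)
r(j) = -2
Y(K, O) = 6 (Y(K, O) = -2*(-3 + 0) = -2*(-3) = 6)
(Y(18, h(3, -4)) + w(20))² = (6 + 20)² = 26² = 676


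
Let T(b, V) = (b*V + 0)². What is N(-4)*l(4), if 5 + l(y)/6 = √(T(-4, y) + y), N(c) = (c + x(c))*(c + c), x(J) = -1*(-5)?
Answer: 240 - 96*√65 ≈ -533.98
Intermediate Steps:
x(J) = 5
T(b, V) = V²*b² (T(b, V) = (V*b + 0)² = (V*b)² = V²*b²)
N(c) = 2*c*(5 + c) (N(c) = (c + 5)*(c + c) = (5 + c)*(2*c) = 2*c*(5 + c))
l(y) = -30 + 6*√(y + 16*y²) (l(y) = -30 + 6*√(y²*(-4)² + y) = -30 + 6*√(y²*16 + y) = -30 + 6*√(16*y² + y) = -30 + 6*√(y + 16*y²))
N(-4)*l(4) = (2*(-4)*(5 - 4))*(-30 + 6*√(4*(1 + 16*4))) = (2*(-4)*1)*(-30 + 6*√(4*(1 + 64))) = -8*(-30 + 6*√(4*65)) = -8*(-30 + 6*√260) = -8*(-30 + 6*(2*√65)) = -8*(-30 + 12*√65) = 240 - 96*√65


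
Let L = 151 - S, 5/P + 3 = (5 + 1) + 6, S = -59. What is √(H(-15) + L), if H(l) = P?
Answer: √1895/3 ≈ 14.511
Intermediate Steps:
P = 5/9 (P = 5/(-3 + ((5 + 1) + 6)) = 5/(-3 + (6 + 6)) = 5/(-3 + 12) = 5/9 ≈ 0.55556)
H(l) = 5/9
L = 210 (L = 151 - 1*(-59) = 151 + 59 = 210)
√(H(-15) + L) = √(5/9 + 210) = √(1895/9) = √1895/3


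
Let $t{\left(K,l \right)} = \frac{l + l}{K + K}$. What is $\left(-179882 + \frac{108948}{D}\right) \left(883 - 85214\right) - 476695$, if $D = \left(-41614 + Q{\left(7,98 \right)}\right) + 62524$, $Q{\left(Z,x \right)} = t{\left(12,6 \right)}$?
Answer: $\frac{48797749287247}{3217} \approx 1.5169 \cdot 10^{10}$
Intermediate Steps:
$t{\left(K,l \right)} = \frac{l}{K}$ ($t{\left(K,l \right)} = \frac{2 l}{2 K} = 2 l \frac{1}{2 K} = \frac{l}{K}$)
$Q{\left(Z,x \right)} = \frac{1}{2}$ ($Q{\left(Z,x \right)} = \frac{6}{12} = 6 \cdot \frac{1}{12} = \frac{1}{2}$)
$D = \frac{41821}{2}$ ($D = \left(-41614 + \frac{1}{2}\right) + 62524 = - \frac{83227}{2} + 62524 = \frac{41821}{2} \approx 20911.0$)
$\left(-179882 + \frac{108948}{D}\right) \left(883 - 85214\right) - 476695 = \left(-179882 + \frac{108948}{\frac{41821}{2}}\right) \left(883 - 85214\right) - 476695 = \left(-179882 + 108948 \cdot \frac{2}{41821}\right) \left(883 - 85214\right) - 476695 = \left(-179882 + \frac{217896}{41821}\right) \left(-84331\right) - 476695 = \left(- \frac{7522627226}{41821}\right) \left(-84331\right) - 476695 = \frac{48799282815062}{3217} - 476695 = \frac{48797749287247}{3217}$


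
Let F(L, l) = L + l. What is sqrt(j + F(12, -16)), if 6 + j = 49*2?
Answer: 2*sqrt(22) ≈ 9.3808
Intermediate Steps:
j = 92 (j = -6 + 49*2 = -6 + 98 = 92)
sqrt(j + F(12, -16)) = sqrt(92 + (12 - 16)) = sqrt(92 - 4) = sqrt(88) = 2*sqrt(22)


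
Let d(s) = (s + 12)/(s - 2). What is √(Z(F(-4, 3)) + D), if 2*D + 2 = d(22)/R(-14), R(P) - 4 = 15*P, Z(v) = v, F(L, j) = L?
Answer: I*√21235510/2060 ≈ 2.237*I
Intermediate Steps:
d(s) = (12 + s)/(-2 + s)
R(P) = 4 + 15*P
D = -4137/4120 (D = -1 + (((12 + 22)/(-2 + 22))/(4 + 15*(-14)))/2 = -1 + ((34/20)/(4 - 210))/2 = -1 + (((1/20)*34)/(-206))/2 = -1 + ((17/10)*(-1/206))/2 = -1 + (½)*(-17/2060) = -1 - 17/4120 = -4137/4120 ≈ -1.0041)
√(Z(F(-4, 3)) + D) = √(-4 - 4137/4120) = √(-20617/4120) = I*√21235510/2060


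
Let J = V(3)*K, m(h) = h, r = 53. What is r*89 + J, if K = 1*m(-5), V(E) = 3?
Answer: 4702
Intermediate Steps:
K = -5 (K = 1*(-5) = -5)
J = -15 (J = 3*(-5) = -15)
r*89 + J = 53*89 - 15 = 4717 - 15 = 4702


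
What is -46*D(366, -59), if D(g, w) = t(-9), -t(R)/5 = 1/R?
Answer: -230/9 ≈ -25.556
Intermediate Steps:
t(R) = -5/R
D(g, w) = 5/9 (D(g, w) = -5/(-9) = -5*(-⅑) = 5/9)
-46*D(366, -59) = -46*5/9 = -230/9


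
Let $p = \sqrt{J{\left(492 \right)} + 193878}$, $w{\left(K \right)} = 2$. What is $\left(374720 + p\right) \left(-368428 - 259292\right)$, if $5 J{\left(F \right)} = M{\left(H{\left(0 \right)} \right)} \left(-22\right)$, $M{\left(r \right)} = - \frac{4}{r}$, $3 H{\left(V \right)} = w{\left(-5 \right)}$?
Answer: $-235219238400 - 125544 \sqrt{4847610} \approx -2.355 \cdot 10^{11}$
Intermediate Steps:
$H{\left(V \right)} = \frac{2}{3}$ ($H{\left(V \right)} = \frac{1}{3} \cdot 2 = \frac{2}{3}$)
$J{\left(F \right)} = \frac{132}{5}$ ($J{\left(F \right)} = \frac{- \frac{4}{\frac{2}{3}} \left(-22\right)}{5} = \frac{\left(-4\right) \frac{3}{2} \left(-22\right)}{5} = \frac{\left(-6\right) \left(-22\right)}{5} = \frac{1}{5} \cdot 132 = \frac{132}{5}$)
$p = \frac{\sqrt{4847610}}{5}$ ($p = \sqrt{\frac{132}{5} + 193878} = \sqrt{\frac{969522}{5}} = \frac{\sqrt{4847610}}{5} \approx 440.35$)
$\left(374720 + p\right) \left(-368428 - 259292\right) = \left(374720 + \frac{\sqrt{4847610}}{5}\right) \left(-368428 - 259292\right) = \left(374720 + \frac{\sqrt{4847610}}{5}\right) \left(-627720\right) = -235219238400 - 125544 \sqrt{4847610}$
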